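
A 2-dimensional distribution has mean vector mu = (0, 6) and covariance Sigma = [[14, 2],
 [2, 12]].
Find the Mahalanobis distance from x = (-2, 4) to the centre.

Step 1 — centre the observation: (x - mu) = (-2, -2).

Step 2 — invert Sigma. det(Sigma) = 14·12 - (2)² = 164.
  Sigma^{-1} = (1/det) · [[d, -b], [-b, a]] = [[0.0732, -0.0122],
 [-0.0122, 0.0854]].

Step 3 — form the quadratic (x - mu)^T · Sigma^{-1} · (x - mu):
  Sigma^{-1} · (x - mu) = (-0.122, -0.1463).
  (x - mu)^T · [Sigma^{-1} · (x - mu)] = (-2)·(-0.122) + (-2)·(-0.1463) = 0.5366.

Step 4 — take square root: d = √(0.5366) ≈ 0.7325.

d(x, mu) = √(0.5366) ≈ 0.7325


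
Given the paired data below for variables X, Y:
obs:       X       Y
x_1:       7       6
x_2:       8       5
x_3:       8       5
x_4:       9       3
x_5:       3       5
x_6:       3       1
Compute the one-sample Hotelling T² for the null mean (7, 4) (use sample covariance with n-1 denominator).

Step 1 — sample mean vector:
  mean(X) = (7 + 8 + 8 + 9 + 3 + 3) / 6 = 38/6 = 6.3333
  mean(Y) = (6 + 5 + 5 + 3 + 5 + 1) / 6 = 25/6 = 4.1667
  x̄ = (6.3333, 4.1667),  deviation x̄ - mu_0 = (6.3333, 4.1667) - (7, 4) = (-0.6667, 0.1667).

Step 2 — sample covariance matrix, S[i,j] = (1/(n-1)) · Σ_k (x_{k,i} - mean_i) · (x_{k,j} - mean_j), divisor n-1 = 5:
  S[X,X] = ((0.6667)·(0.6667) + (1.6667)·(1.6667) + (1.6667)·(1.6667) + (2.6667)·(2.6667) + (-3.3333)·(-3.3333) + (-3.3333)·(-3.3333)) / 5 = 35.3333/5 = 7.0667
  S[X,Y] = ((0.6667)·(1.8333) + (1.6667)·(0.8333) + (1.6667)·(0.8333) + (2.6667)·(-1.1667) + (-3.3333)·(0.8333) + (-3.3333)·(-3.1667)) / 5 = 8.6667/5 = 1.7333
  S[Y,Y] = ((1.8333)·(1.8333) + (0.8333)·(0.8333) + (0.8333)·(0.8333) + (-1.1667)·(-1.1667) + (0.8333)·(0.8333) + (-3.1667)·(-3.1667)) / 5 = 16.8333/5 = 3.3667
  S = [[7.0667, 1.7333],
 [1.7333, 3.3667]].

Step 3 — invert S. det(S) = 7.0667·3.3667 - (1.7333)² = 20.7867.
  S^{-1} = (1/det) · [[d, -b], [-b, a]] = [[0.162, -0.0834],
 [-0.0834, 0.34]].

Step 4 — quadratic form (x̄ - mu_0)^T · S^{-1} · (x̄ - mu_0):
  S^{-1} · (x̄ - mu_0) = (-0.1219, 0.1123),
  (x̄ - mu_0)^T · [...] = (-0.6667)·(-0.1219) + (0.1667)·(0.1123) = 0.1.

Step 5 — scale by n: T² = 6 · 0.1 = 0.5997.

T² ≈ 0.5997


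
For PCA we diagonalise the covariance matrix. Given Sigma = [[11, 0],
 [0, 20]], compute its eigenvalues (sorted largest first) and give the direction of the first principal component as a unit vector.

Step 1 — characteristic polynomial of 2×2 Sigma:
  det(Sigma - λI) = λ² - trace · λ + det = 0.
  trace = 11 + 20 = 31, det = 11·20 - (0)² = 220.
Step 2 — discriminant:
  Δ = trace² - 4·det = 961 - 880 = 81.
Step 3 — eigenvalues:
  λ = (trace ± √Δ)/2 = (31 ± 9)/2,
  λ_1 = 20,  λ_2 = 11.

Step 4 — unit eigenvector for λ_1: Sigma is diagonal, so its eigenvectors are the coordinate axes. λ_1 = 20 is the diagonal entry on the second coordinate axis, hence
  v_1 = (0, 1) (||v_1|| = 1).

λ_1 = 20,  λ_2 = 11;  v_1 ≈ (0, 1)


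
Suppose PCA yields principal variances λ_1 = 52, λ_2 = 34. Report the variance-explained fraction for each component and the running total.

Step 1 — total variance = trace(Sigma) = Σ λ_i = 52 + 34 = 86.

Step 2 — fraction explained by component i = λ_i / Σ λ:
  PC1: 52/86 = 0.6047
  PC2: 34/86 = 0.3953

Step 3 — cumulative fraction after k components = (λ_1 + ... + λ_k) / Σ λ:
  k = 1: 52/86 = 0.6047
  k = 2: (52 + 34)/86 = 86/86 = 1

Summary (fraction, with percent):

explained: PC1 0.6047 (60.47%), PC2 0.3953 (39.53%);  cumulative: 0.6047, 1


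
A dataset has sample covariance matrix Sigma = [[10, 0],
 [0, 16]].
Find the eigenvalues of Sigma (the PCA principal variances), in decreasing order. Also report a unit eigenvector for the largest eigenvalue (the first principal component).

Step 1 — characteristic polynomial of 2×2 Sigma:
  det(Sigma - λI) = λ² - trace · λ + det = 0.
  trace = 10 + 16 = 26, det = 10·16 - (0)² = 160.
Step 2 — discriminant:
  Δ = trace² - 4·det = 676 - 640 = 36.
Step 3 — eigenvalues:
  λ = (trace ± √Δ)/2 = (26 ± 6)/2,
  λ_1 = 16,  λ_2 = 10.

Step 4 — unit eigenvector for λ_1: Sigma is diagonal, so its eigenvectors are the coordinate axes. λ_1 = 16 is the diagonal entry on the second coordinate axis, hence
  v_1 = (0, 1) (||v_1|| = 1).

λ_1 = 16,  λ_2 = 10;  v_1 ≈ (0, 1)


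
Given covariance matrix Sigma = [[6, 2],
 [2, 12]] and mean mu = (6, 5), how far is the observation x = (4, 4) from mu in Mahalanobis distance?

Step 1 — centre the observation: (x - mu) = (-2, -1).

Step 2 — invert Sigma. det(Sigma) = 6·12 - (2)² = 68.
  Sigma^{-1} = (1/det) · [[d, -b], [-b, a]] = [[0.1765, -0.0294],
 [-0.0294, 0.0882]].

Step 3 — form the quadratic (x - mu)^T · Sigma^{-1} · (x - mu):
  Sigma^{-1} · (x - mu) = (-0.3235, -0.0294).
  (x - mu)^T · [Sigma^{-1} · (x - mu)] = (-2)·(-0.3235) + (-1)·(-0.0294) = 0.6765.

Step 4 — take square root: d = √(0.6765) ≈ 0.8225.

d(x, mu) = √(0.6765) ≈ 0.8225


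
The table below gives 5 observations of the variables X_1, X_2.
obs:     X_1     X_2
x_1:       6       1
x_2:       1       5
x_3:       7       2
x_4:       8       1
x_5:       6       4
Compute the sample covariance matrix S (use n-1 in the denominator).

Step 1 — column means:
  mean(X_1) = (6 + 1 + 7 + 8 + 6) / 5 = 28/5 = 5.6
  mean(X_2) = (1 + 5 + 2 + 1 + 4) / 5 = 13/5 = 2.6

Step 2 — sample covariance S[i,j] = (1/(n-1)) · Σ_k (x_{k,i} - mean_i) · (x_{k,j} - mean_j), with n-1 = 4.
  S[X_1,X_1] = ((0.4)·(0.4) + (-4.6)·(-4.6) + (1.4)·(1.4) + (2.4)·(2.4) + (0.4)·(0.4)) / 4 = 29.2/4 = 7.3
  S[X_1,X_2] = ((0.4)·(-1.6) + (-4.6)·(2.4) + (1.4)·(-0.6) + (2.4)·(-1.6) + (0.4)·(1.4)) / 4 = -15.8/4 = -3.95
  S[X_2,X_2] = ((-1.6)·(-1.6) + (2.4)·(2.4) + (-0.6)·(-0.6) + (-1.6)·(-1.6) + (1.4)·(1.4)) / 4 = 13.2/4 = 3.3

S is symmetric (S[j,i] = S[i,j]). Assembling:

S = [[7.3, -3.95],
 [-3.95, 3.3]]


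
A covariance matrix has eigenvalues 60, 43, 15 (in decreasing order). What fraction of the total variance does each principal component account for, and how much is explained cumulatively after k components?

Step 1 — total variance = trace(Sigma) = Σ λ_i = 60 + 43 + 15 = 118.

Step 2 — fraction explained by component i = λ_i / Σ λ:
  PC1: 60/118 = 0.5085
  PC2: 43/118 = 0.3644
  PC3: 15/118 = 0.1271

Step 3 — cumulative fraction after k components = (λ_1 + ... + λ_k) / Σ λ:
  k = 1: 60/118 = 0.5085
  k = 2: (60 + 43)/118 = 103/118 = 0.8729
  k = 3: (60 + 43 + 15)/118 = 118/118 = 1

Summary (fraction, with percent):

explained: PC1 0.5085 (50.85%), PC2 0.3644 (36.44%), PC3 0.1271 (12.71%);  cumulative: 0.5085, 0.8729, 1


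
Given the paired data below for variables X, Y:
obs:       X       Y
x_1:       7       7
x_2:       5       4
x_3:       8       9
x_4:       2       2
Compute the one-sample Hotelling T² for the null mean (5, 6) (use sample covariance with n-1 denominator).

Step 1 — sample mean vector:
  mean(X) = (7 + 5 + 8 + 2) / 4 = 22/4 = 5.5
  mean(Y) = (7 + 4 + 9 + 2) / 4 = 22/4 = 5.5
  x̄ = (5.5, 5.5),  deviation x̄ - mu_0 = (5.5, 5.5) - (5, 6) = (0.5, -0.5).

Step 2 — sample covariance matrix, S[i,j] = (1/(n-1)) · Σ_k (x_{k,i} - mean_i) · (x_{k,j} - mean_j), divisor n-1 = 3:
  S[X,X] = ((1.5)·(1.5) + (-0.5)·(-0.5) + (2.5)·(2.5) + (-3.5)·(-3.5)) / 3 = 21/3 = 7
  S[X,Y] = ((1.5)·(1.5) + (-0.5)·(-1.5) + (2.5)·(3.5) + (-3.5)·(-3.5)) / 3 = 24/3 = 8
  S[Y,Y] = ((1.5)·(1.5) + (-1.5)·(-1.5) + (3.5)·(3.5) + (-3.5)·(-3.5)) / 3 = 29/3 = 9.6667
  S = [[7, 8],
 [8, 9.6667]].

Step 3 — invert S. det(S) = 7·9.6667 - (8)² = 3.6667.
  S^{-1} = (1/det) · [[d, -b], [-b, a]] = [[2.6364, -2.1818],
 [-2.1818, 1.9091]].

Step 4 — quadratic form (x̄ - mu_0)^T · S^{-1} · (x̄ - mu_0):
  S^{-1} · (x̄ - mu_0) = (2.4091, -2.0455),
  (x̄ - mu_0)^T · [...] = (0.5)·(2.4091) + (-0.5)·(-2.0455) = 2.2273.

Step 5 — scale by n: T² = 4 · 2.2273 = 8.9091.

T² ≈ 8.9091


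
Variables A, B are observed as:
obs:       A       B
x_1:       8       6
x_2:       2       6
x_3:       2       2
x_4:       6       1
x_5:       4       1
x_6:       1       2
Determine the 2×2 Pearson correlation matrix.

Step 1 — column means:
  mean(A) = (8 + 2 + 2 + 6 + 4 + 1) / 6 = 23/6 = 3.8333
  mean(B) = (6 + 6 + 2 + 1 + 1 + 2) / 6 = 18/6 = 3

Step 2 — sample variances and covariances s[i,j] = (1/(n-1)) · Σ_k (x_{k,i} - mean_i) · (x_{k,j} - mean_j), with n-1 = 5:
  s[A,A] = ((4.1667)·(4.1667) + (-1.8333)·(-1.8333) + (-1.8333)·(-1.8333) + (2.1667)·(2.1667) + (0.1667)·(0.1667) + (-2.8333)·(-2.8333)) / 5 = 36.8333/5 = 7.3667
  s[A,B] = ((4.1667)·(3) + (-1.8333)·(3) + (-1.8333)·(-1) + (2.1667)·(-2) + (0.1667)·(-2) + (-2.8333)·(-1)) / 5 = 7/5 = 1.4
  s[B,B] = ((3)·(3) + (3)·(3) + (-1)·(-1) + (-2)·(-2) + (-2)·(-2) + (-1)·(-1)) / 5 = 28/5 = 5.6
  Sample standard deviations s_i = √(s[i,i]):
  s(A) = √(7.3667) = 2.7142
  s(B) = √(5.6) = 2.3664

Step 3 — r_{ij} = s_{ij} / (s_i · s_j):
  r[A,A] = 1 (diagonal).
  r[A,B] = 1.4 / (2.7142 · 2.3664) = 1.4 / 6.4229 = 0.218
  r[B,B] = 1 (diagonal).

R is symmetric with unit diagonal. Assembling:

R = [[1, 0.218],
 [0.218, 1]]


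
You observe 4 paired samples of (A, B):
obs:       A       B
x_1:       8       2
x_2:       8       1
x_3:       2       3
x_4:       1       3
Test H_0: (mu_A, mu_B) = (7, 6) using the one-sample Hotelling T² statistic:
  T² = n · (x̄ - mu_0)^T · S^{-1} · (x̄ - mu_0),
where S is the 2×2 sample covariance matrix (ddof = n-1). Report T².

Step 1 — sample mean vector:
  mean(A) = (8 + 8 + 2 + 1) / 4 = 19/4 = 4.75
  mean(B) = (2 + 1 + 3 + 3) / 4 = 9/4 = 2.25
  x̄ = (4.75, 2.25),  deviation x̄ - mu_0 = (4.75, 2.25) - (7, 6) = (-2.25, -3.75).

Step 2 — sample covariance matrix, S[i,j] = (1/(n-1)) · Σ_k (x_{k,i} - mean_i) · (x_{k,j} - mean_j), divisor n-1 = 3:
  S[A,A] = ((3.25)·(3.25) + (3.25)·(3.25) + (-2.75)·(-2.75) + (-3.75)·(-3.75)) / 3 = 42.75/3 = 14.25
  S[A,B] = ((3.25)·(-0.25) + (3.25)·(-1.25) + (-2.75)·(0.75) + (-3.75)·(0.75)) / 3 = -9.75/3 = -3.25
  S[B,B] = ((-0.25)·(-0.25) + (-1.25)·(-1.25) + (0.75)·(0.75) + (0.75)·(0.75)) / 3 = 2.75/3 = 0.9167
  S = [[14.25, -3.25],
 [-3.25, 0.9167]].

Step 3 — invert S. det(S) = 14.25·0.9167 - (-3.25)² = 2.5.
  S^{-1} = (1/det) · [[d, -b], [-b, a]] = [[0.3667, 1.3],
 [1.3, 5.7]].

Step 4 — quadratic form (x̄ - mu_0)^T · S^{-1} · (x̄ - mu_0):
  S^{-1} · (x̄ - mu_0) = (-5.7, -24.3),
  (x̄ - mu_0)^T · [...] = (-2.25)·(-5.7) + (-3.75)·(-24.3) = 103.95.

Step 5 — scale by n: T² = 4 · 103.95 = 415.8.

T² ≈ 415.8


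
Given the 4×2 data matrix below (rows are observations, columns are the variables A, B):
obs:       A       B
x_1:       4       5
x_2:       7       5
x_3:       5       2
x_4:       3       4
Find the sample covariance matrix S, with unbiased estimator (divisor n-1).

Step 1 — column means:
  mean(A) = (4 + 7 + 5 + 3) / 4 = 19/4 = 4.75
  mean(B) = (5 + 5 + 2 + 4) / 4 = 16/4 = 4

Step 2 — sample covariance S[i,j] = (1/(n-1)) · Σ_k (x_{k,i} - mean_i) · (x_{k,j} - mean_j), with n-1 = 3.
  S[A,A] = ((-0.75)·(-0.75) + (2.25)·(2.25) + (0.25)·(0.25) + (-1.75)·(-1.75)) / 3 = 8.75/3 = 2.9167
  S[A,B] = ((-0.75)·(1) + (2.25)·(1) + (0.25)·(-2) + (-1.75)·(0)) / 3 = 1/3 = 0.3333
  S[B,B] = ((1)·(1) + (1)·(1) + (-2)·(-2) + (0)·(0)) / 3 = 6/3 = 2

S is symmetric (S[j,i] = S[i,j]). Assembling:

S = [[2.9167, 0.3333],
 [0.3333, 2]]


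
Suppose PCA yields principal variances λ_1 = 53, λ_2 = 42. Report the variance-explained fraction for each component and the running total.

Step 1 — total variance = trace(Sigma) = Σ λ_i = 53 + 42 = 95.

Step 2 — fraction explained by component i = λ_i / Σ λ:
  PC1: 53/95 = 0.5579
  PC2: 42/95 = 0.4421

Step 3 — cumulative fraction after k components = (λ_1 + ... + λ_k) / Σ λ:
  k = 1: 53/95 = 0.5579
  k = 2: (53 + 42)/95 = 95/95 = 1

Summary (fraction, with percent):

explained: PC1 0.5579 (55.79%), PC2 0.4421 (44.21%);  cumulative: 0.5579, 1


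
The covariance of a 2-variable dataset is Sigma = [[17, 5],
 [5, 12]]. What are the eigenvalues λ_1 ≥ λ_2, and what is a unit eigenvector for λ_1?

Step 1 — characteristic polynomial of 2×2 Sigma:
  det(Sigma - λI) = λ² - trace · λ + det = 0.
  trace = 17 + 12 = 29, det = 17·12 - (5)² = 179.
Step 2 — discriminant:
  Δ = trace² - 4·det = 841 - 716 = 125.
Step 3 — eigenvalues:
  λ = (trace ± √Δ)/2 = (29 ± 11.1803)/2,
  λ_1 = 20.0902,  λ_2 = 8.9098.

Step 4 — unit eigenvector for λ_1: solve (Sigma - λ_1 I)v = 0. First row:
  (17 - 20.0902)·v_x + (5)·v_y = 0, i.e. (-3.0902)·v_x + (5)·v_y = 0,
  so v ∝ (b, λ_1 - a) = (5, 3.0902) = u.
  ||u|| = √((5)² + (3.0902)²) = √(34.5492) ≈ 5.8779,
  v_1 = u/||u|| ≈ (0.8507, 0.5257) (||v_1|| = 1).

λ_1 = 20.0902,  λ_2 = 8.9098;  v_1 ≈ (0.8507, 0.5257)


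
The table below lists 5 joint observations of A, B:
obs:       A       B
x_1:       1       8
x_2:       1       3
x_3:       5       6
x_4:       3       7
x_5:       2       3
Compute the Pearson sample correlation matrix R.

Step 1 — column means:
  mean(A) = (1 + 1 + 5 + 3 + 2) / 5 = 12/5 = 2.4
  mean(B) = (8 + 3 + 6 + 7 + 3) / 5 = 27/5 = 5.4

Step 2 — sample variances and covariances s[i,j] = (1/(n-1)) · Σ_k (x_{k,i} - mean_i) · (x_{k,j} - mean_j), with n-1 = 4:
  s[A,A] = ((-1.4)·(-1.4) + (-1.4)·(-1.4) + (2.6)·(2.6) + (0.6)·(0.6) + (-0.4)·(-0.4)) / 4 = 11.2/4 = 2.8
  s[A,B] = ((-1.4)·(2.6) + (-1.4)·(-2.4) + (2.6)·(0.6) + (0.6)·(1.6) + (-0.4)·(-2.4)) / 4 = 3.2/4 = 0.8
  s[B,B] = ((2.6)·(2.6) + (-2.4)·(-2.4) + (0.6)·(0.6) + (1.6)·(1.6) + (-2.4)·(-2.4)) / 4 = 21.2/4 = 5.3
  Sample standard deviations s_i = √(s[i,i]):
  s(A) = √(2.8) = 1.6733
  s(B) = √(5.3) = 2.3022

Step 3 — r_{ij} = s_{ij} / (s_i · s_j):
  r[A,A] = 1 (diagonal).
  r[A,B] = 0.8 / (1.6733 · 2.3022) = 0.8 / 3.8523 = 0.2077
  r[B,B] = 1 (diagonal).

R is symmetric with unit diagonal. Assembling:

R = [[1, 0.2077],
 [0.2077, 1]]


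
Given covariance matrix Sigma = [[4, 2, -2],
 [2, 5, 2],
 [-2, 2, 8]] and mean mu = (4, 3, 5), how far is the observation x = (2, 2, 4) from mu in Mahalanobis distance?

Step 1 — centre the observation: (x - mu) = (-2, -1, -1).

Step 2 — invert Sigma (cofactor / det for 3×3, or solve directly):
  Sigma^{-1} = [[0.4737, -0.2632, 0.1842],
 [-0.2632, 0.3684, -0.1579],
 [0.1842, -0.1579, 0.2105]].

Step 3 — form the quadratic (x - mu)^T · Sigma^{-1} · (x - mu):
  Sigma^{-1} · (x - mu) = (-0.8684, 0.3158, -0.4211).
  (x - mu)^T · [Sigma^{-1} · (x - mu)] = (-2)·(-0.8684) + (-1)·(0.3158) + (-1)·(-0.4211) = 1.8421.

Step 4 — take square root: d = √(1.8421) ≈ 1.3572.

d(x, mu) = √(1.8421) ≈ 1.3572


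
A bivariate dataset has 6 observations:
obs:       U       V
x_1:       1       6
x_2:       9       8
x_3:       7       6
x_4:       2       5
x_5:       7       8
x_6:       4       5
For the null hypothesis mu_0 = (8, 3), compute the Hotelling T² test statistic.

Step 1 — sample mean vector:
  mean(U) = (1 + 9 + 7 + 2 + 7 + 4) / 6 = 30/6 = 5
  mean(V) = (6 + 8 + 6 + 5 + 8 + 5) / 6 = 38/6 = 6.3333
  x̄ = (5, 6.3333),  deviation x̄ - mu_0 = (5, 6.3333) - (8, 3) = (-3, 3.3333).

Step 2 — sample covariance matrix, S[i,j] = (1/(n-1)) · Σ_k (x_{k,i} - mean_i) · (x_{k,j} - mean_j), divisor n-1 = 5:
  S[U,U] = ((-4)·(-4) + (4)·(4) + (2)·(2) + (-3)·(-3) + (2)·(2) + (-1)·(-1)) / 5 = 50/5 = 10
  S[U,V] = ((-4)·(-0.3333) + (4)·(1.6667) + (2)·(-0.3333) + (-3)·(-1.3333) + (2)·(1.6667) + (-1)·(-1.3333)) / 5 = 16/5 = 3.2
  S[V,V] = ((-0.3333)·(-0.3333) + (1.6667)·(1.6667) + (-0.3333)·(-0.3333) + (-1.3333)·(-1.3333) + (1.6667)·(1.6667) + (-1.3333)·(-1.3333)) / 5 = 9.3333/5 = 1.8667
  S = [[10, 3.2],
 [3.2, 1.8667]].

Step 3 — invert S. det(S) = 10·1.8667 - (3.2)² = 8.4267.
  S^{-1} = (1/det) · [[d, -b], [-b, a]] = [[0.2215, -0.3797],
 [-0.3797, 1.1867]].

Step 4 — quadratic form (x̄ - mu_0)^T · S^{-1} · (x̄ - mu_0):
  S^{-1} · (x̄ - mu_0) = (-1.9304, 5.0949),
  (x̄ - mu_0)^T · [...] = (-3)·(-1.9304) + (3.3333)·(5.0949) = 22.7743.

Step 5 — scale by n: T² = 6 · 22.7743 = 136.6456.

T² ≈ 136.6456


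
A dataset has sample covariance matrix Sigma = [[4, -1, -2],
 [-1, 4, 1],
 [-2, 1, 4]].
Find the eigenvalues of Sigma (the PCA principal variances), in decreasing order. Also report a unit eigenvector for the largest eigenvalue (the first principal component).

Step 1 — characteristic polynomial p(λ) = det(λI - Sigma) = λ³ - tr·λ² + c_1·λ - det, where tr = trace, c_1 = sum of the principal 2×2 minors, det = det(Sigma):
  tr = 4 + 4 + 4 = 12,
  c_1 = (4·4 - (-1)²) + (4·4 - (-2)²) + (4·4 - (1)²) = 15 + 12 + 15 = 42,
  det = 4·(4·4 - (1)²) - (-1)·((-1)·4 - (1)·(-2)) + (-2)·((-1)·(1) - 4·(-2)) = 4·(15) - (-1)·(-2) + (-2)·(7) = 44.
  So p(λ) = λ³ - 12λ² + 42λ - 44.
Step 2 — look for an integer root (rational root theorem: any rational root is an integer divisor of 44). Testing λ = 2:
  p(2) = 8 - 48 + 84 - 44 = 0  ✓
  Dividing out (λ - 2): p(λ) = (λ - 2)(λ² - 10λ + 22).
Step 3 — remaining eigenvalues from the quadratic λ² - 10λ + 22 = 0:
  Δ = 10² - 4·22 = 100 - 88 = 12,  λ = (10 ± √12)/2 = (10 ± 3.4641)/2 ≈ 6.7321 or 3.2679.
  Sorted: λ_1 = 6.7321,  λ_2 = 3.2679,  λ_3 = 2  (check: sum = 12 = tr ✓).

Step 4 — unit eigenvector for λ_1 ≈ 6.7321: v spans the null space of (Sigma - λ_1 I), whose rows are
  r_1 = (-2.7321, -1, -2),  r_2 = (-1, -2.7321, 1),  r_3 = (-2, 1, -2.7321).
  v is orthogonal to every row, so take v ∝ r_1 × r_2 = ((-1)·(1) - (-2)·(-2.7321), (-2)·(-1) - (-2.7321)·(1), (-2.7321)·(-2.7321) - (-1)·(-1)) ≈ (-6.4641, 4.7321, 6.4641).
  Rescale (multiply by -1 so the first nonzero entry is positive): u = (6.4641, -4.7321, -6.4641).
  ||u|| = √((6.4641)² + (-4.7321)² + (-6.4641)²) = √(105.9615) ≈ 10.2938,  v_1 = u/||u|| ≈ (0.628, -0.4597, -0.628) (||v_1|| = 1).

λ_1 = 6.7321,  λ_2 = 3.2679,  λ_3 = 2;  v_1 ≈ (0.628, -0.4597, -0.628)


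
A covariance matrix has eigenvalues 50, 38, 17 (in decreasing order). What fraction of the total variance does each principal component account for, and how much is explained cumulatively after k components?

Step 1 — total variance = trace(Sigma) = Σ λ_i = 50 + 38 + 17 = 105.

Step 2 — fraction explained by component i = λ_i / Σ λ:
  PC1: 50/105 = 0.4762
  PC2: 38/105 = 0.3619
  PC3: 17/105 = 0.1619

Step 3 — cumulative fraction after k components = (λ_1 + ... + λ_k) / Σ λ:
  k = 1: 50/105 = 0.4762
  k = 2: (50 + 38)/105 = 88/105 = 0.8381
  k = 3: (50 + 38 + 17)/105 = 105/105 = 1

Summary (fraction, with percent):

explained: PC1 0.4762 (47.62%), PC2 0.3619 (36.19%), PC3 0.1619 (16.19%);  cumulative: 0.4762, 0.8381, 1


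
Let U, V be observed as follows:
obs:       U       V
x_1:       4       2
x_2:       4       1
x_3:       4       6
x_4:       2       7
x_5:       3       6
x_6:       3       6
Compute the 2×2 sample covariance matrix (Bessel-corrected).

Step 1 — column means:
  mean(U) = (4 + 4 + 4 + 2 + 3 + 3) / 6 = 20/6 = 3.3333
  mean(V) = (2 + 1 + 6 + 7 + 6 + 6) / 6 = 28/6 = 4.6667

Step 2 — sample covariance S[i,j] = (1/(n-1)) · Σ_k (x_{k,i} - mean_i) · (x_{k,j} - mean_j), with n-1 = 5.
  S[U,U] = ((0.6667)·(0.6667) + (0.6667)·(0.6667) + (0.6667)·(0.6667) + (-1.3333)·(-1.3333) + (-0.3333)·(-0.3333) + (-0.3333)·(-0.3333)) / 5 = 3.3333/5 = 0.6667
  S[U,V] = ((0.6667)·(-2.6667) + (0.6667)·(-3.6667) + (0.6667)·(1.3333) + (-1.3333)·(2.3333) + (-0.3333)·(1.3333) + (-0.3333)·(1.3333)) / 5 = -7.3333/5 = -1.4667
  S[V,V] = ((-2.6667)·(-2.6667) + (-3.6667)·(-3.6667) + (1.3333)·(1.3333) + (2.3333)·(2.3333) + (1.3333)·(1.3333) + (1.3333)·(1.3333)) / 5 = 31.3333/5 = 6.2667

S is symmetric (S[j,i] = S[i,j]). Assembling:

S = [[0.6667, -1.4667],
 [-1.4667, 6.2667]]


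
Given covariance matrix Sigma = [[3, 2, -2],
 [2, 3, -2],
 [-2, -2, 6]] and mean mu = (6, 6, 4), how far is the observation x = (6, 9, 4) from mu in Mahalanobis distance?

Step 1 — centre the observation: (x - mu) = (0, 3, 0).

Step 2 — invert Sigma (cofactor / det for 3×3, or solve directly):
  Sigma^{-1} = [[0.6364, -0.3636, 0.0909],
 [-0.3636, 0.6364, 0.0909],
 [0.0909, 0.0909, 0.2273]].

Step 3 — form the quadratic (x - mu)^T · Sigma^{-1} · (x - mu):
  Sigma^{-1} · (x - mu) = (-1.0909, 1.9091, 0.2727).
  (x - mu)^T · [Sigma^{-1} · (x - mu)] = (0)·(-1.0909) + (3)·(1.9091) + (0)·(0.2727) = 5.7273.

Step 4 — take square root: d = √(5.7273) ≈ 2.3932.

d(x, mu) = √(5.7273) ≈ 2.3932


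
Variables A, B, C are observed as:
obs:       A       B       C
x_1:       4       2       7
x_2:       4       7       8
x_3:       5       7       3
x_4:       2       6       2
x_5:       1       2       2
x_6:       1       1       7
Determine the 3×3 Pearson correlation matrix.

Step 1 — column means:
  mean(A) = (4 + 4 + 5 + 2 + 1 + 1) / 6 = 17/6 = 2.8333
  mean(B) = (2 + 7 + 7 + 6 + 2 + 1) / 6 = 25/6 = 4.1667
  mean(C) = (7 + 8 + 3 + 2 + 2 + 7) / 6 = 29/6 = 4.8333

Step 2 — sample variances and covariances s[i,j] = (1/(n-1)) · Σ_k (x_{k,i} - mean_i) · (x_{k,j} - mean_j), with n-1 = 5:
  s[A,A] = ((1.1667)·(1.1667) + (1.1667)·(1.1667) + (2.1667)·(2.1667) + (-0.8333)·(-0.8333) + (-1.8333)·(-1.8333) + (-1.8333)·(-1.8333)) / 5 = 14.8333/5 = 2.9667
  s[A,B] = ((1.1667)·(-2.1667) + (1.1667)·(2.8333) + (2.1667)·(2.8333) + (-0.8333)·(1.8333) + (-1.8333)·(-2.1667) + (-1.8333)·(-3.1667)) / 5 = 15.1667/5 = 3.0333
  s[A,C] = ((1.1667)·(2.1667) + (1.1667)·(3.1667) + (2.1667)·(-1.8333) + (-0.8333)·(-2.8333) + (-1.8333)·(-2.8333) + (-1.8333)·(2.1667)) / 5 = 5.8333/5 = 1.1667
  s[B,B] = ((-2.1667)·(-2.1667) + (2.8333)·(2.8333) + (2.8333)·(2.8333) + (1.8333)·(1.8333) + (-2.1667)·(-2.1667) + (-3.1667)·(-3.1667)) / 5 = 38.8333/5 = 7.7667
  s[B,C] = ((-2.1667)·(2.1667) + (2.8333)·(3.1667) + (2.8333)·(-1.8333) + (1.8333)·(-2.8333) + (-2.1667)·(-2.8333) + (-3.1667)·(2.1667)) / 5 = -6.8333/5 = -1.3667
  s[C,C] = ((2.1667)·(2.1667) + (3.1667)·(3.1667) + (-1.8333)·(-1.8333) + (-2.8333)·(-2.8333) + (-2.8333)·(-2.8333) + (2.1667)·(2.1667)) / 5 = 38.8333/5 = 7.7667
  Sample standard deviations s_i = √(s[i,i]):
  s(A) = √(2.9667) = 1.7224
  s(B) = √(7.7667) = 2.7869
  s(C) = √(7.7667) = 2.7869

Step 3 — r_{ij} = s_{ij} / (s_i · s_j):
  r[A,A] = 1 (diagonal).
  r[A,B] = 3.0333 / (1.7224 · 2.7869) = 3.0333 / 4.8001 = 0.6319
  r[A,C] = 1.1667 / (1.7224 · 2.7869) = 1.1667 / 4.8001 = 0.243
  r[B,B] = 1 (diagonal).
  r[B,C] = -1.3667 / (2.7869 · 2.7869) = -1.3667 / 7.7667 = -0.176
  r[C,C] = 1 (diagonal).

R is symmetric with unit diagonal. Assembling:

R = [[1, 0.6319, 0.243],
 [0.6319, 1, -0.176],
 [0.243, -0.176, 1]]


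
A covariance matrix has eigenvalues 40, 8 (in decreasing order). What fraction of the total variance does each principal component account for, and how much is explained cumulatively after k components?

Step 1 — total variance = trace(Sigma) = Σ λ_i = 40 + 8 = 48.

Step 2 — fraction explained by component i = λ_i / Σ λ:
  PC1: 40/48 = 0.8333
  PC2: 8/48 = 0.1667

Step 3 — cumulative fraction after k components = (λ_1 + ... + λ_k) / Σ λ:
  k = 1: 40/48 = 0.8333
  k = 2: (40 + 8)/48 = 48/48 = 1

Summary (fraction, with percent):

explained: PC1 0.8333 (83.33%), PC2 0.1667 (16.67%);  cumulative: 0.8333, 1


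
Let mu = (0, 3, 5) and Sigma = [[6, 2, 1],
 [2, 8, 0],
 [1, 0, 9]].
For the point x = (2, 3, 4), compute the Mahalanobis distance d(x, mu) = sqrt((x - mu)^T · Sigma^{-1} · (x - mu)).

Step 1 — centre the observation: (x - mu) = (2, 0, -1).

Step 2 — invert Sigma (cofactor / det for 3×3, or solve directly):
  Sigma^{-1} = [[0.1856, -0.0464, -0.0206],
 [-0.0464, 0.1366, 0.0052],
 [-0.0206, 0.0052, 0.1134]].

Step 3 — form the quadratic (x - mu)^T · Sigma^{-1} · (x - mu):
  Sigma^{-1} · (x - mu) = (0.3918, -0.0979, -0.1546).
  (x - mu)^T · [Sigma^{-1} · (x - mu)] = (2)·(0.3918) + (0)·(-0.0979) + (-1)·(-0.1546) = 0.9381.

Step 4 — take square root: d = √(0.9381) ≈ 0.9686.

d(x, mu) = √(0.9381) ≈ 0.9686


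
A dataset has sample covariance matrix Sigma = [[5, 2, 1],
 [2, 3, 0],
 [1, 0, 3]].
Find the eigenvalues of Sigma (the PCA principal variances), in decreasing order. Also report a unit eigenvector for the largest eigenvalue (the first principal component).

Step 1 — characteristic polynomial p(λ) = det(λI - Sigma) = λ³ - tr·λ² + c_1·λ - det, where tr = trace, c_1 = sum of the principal 2×2 minors, det = det(Sigma):
  tr = 5 + 3 + 3 = 11,
  c_1 = (5·3 - (2)²) + (5·3 - (1)²) + (3·3 - (0)²) = 11 + 14 + 9 = 34,
  det = 5·(3·3 - (0)²) - (2)·((2)·3 - (0)·(1)) + (1)·((2)·(0) - 3·(1)) = 5·(9) - (2)·(6) + (1)·(-3) = 30.
  So p(λ) = λ³ - 11λ² + 34λ - 30.
Step 2 — look for an integer root (rational root theorem: any rational root is an integer divisor of 30). Testing λ = 3:
  p(3) = 27 - 99 + 102 - 30 = 0  ✓
  Dividing out (λ - 3): p(λ) = (λ - 3)(λ² - 8λ + 10).
Step 3 — remaining eigenvalues from the quadratic λ² - 8λ + 10 = 0:
  Δ = 8² - 4·10 = 64 - 40 = 24,  λ = (8 ± √24)/2 = (8 ± 4.899)/2 ≈ 6.4495 or 1.5505.
  Sorted: λ_1 = 6.4495,  λ_2 = 3,  λ_3 = 1.5505  (check: sum = 11 = tr ✓).

Step 4 — unit eigenvector for λ_1 ≈ 6.4495: v spans the null space of (Sigma - λ_1 I), whose rows are
  r_1 = (-1.4495, 2, 1),  r_2 = (2, -3.4495, 0),  r_3 = (1, 0, -3.4495).
  v is orthogonal to every row, so take v ∝ r_1 × r_2 = ((2)·(0) - (1)·(-3.4495), (1)·(2) - (-1.4495)·(0), (-1.4495)·(-3.4495) - (2)·(2)) ≈ (3.4495, 2, 1).
  Let u = (3.4495, 2, 1).
  ||u|| = √((3.4495)² + (2)² + (1)²) = √(16.899) ≈ 4.1108,  v_1 = u/||u|| ≈ (0.8391, 0.4865, 0.2433) (||v_1|| = 1).

λ_1 = 6.4495,  λ_2 = 3,  λ_3 = 1.5505;  v_1 ≈ (0.8391, 0.4865, 0.2433)


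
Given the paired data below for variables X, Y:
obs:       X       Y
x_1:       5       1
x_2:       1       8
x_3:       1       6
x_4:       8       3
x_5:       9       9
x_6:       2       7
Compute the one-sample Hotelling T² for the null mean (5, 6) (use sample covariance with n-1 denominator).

Step 1 — sample mean vector:
  mean(X) = (5 + 1 + 1 + 8 + 9 + 2) / 6 = 26/6 = 4.3333
  mean(Y) = (1 + 8 + 6 + 3 + 9 + 7) / 6 = 34/6 = 5.6667
  x̄ = (4.3333, 5.6667),  deviation x̄ - mu_0 = (4.3333, 5.6667) - (5, 6) = (-0.6667, -0.3333).

Step 2 — sample covariance matrix, S[i,j] = (1/(n-1)) · Σ_k (x_{k,i} - mean_i) · (x_{k,j} - mean_j), divisor n-1 = 5:
  S[X,X] = ((0.6667)·(0.6667) + (-3.3333)·(-3.3333) + (-3.3333)·(-3.3333) + (3.6667)·(3.6667) + (4.6667)·(4.6667) + (-2.3333)·(-2.3333)) / 5 = 63.3333/5 = 12.6667
  S[X,Y] = ((0.6667)·(-4.6667) + (-3.3333)·(2.3333) + (-3.3333)·(0.3333) + (3.6667)·(-2.6667) + (4.6667)·(3.3333) + (-2.3333)·(1.3333)) / 5 = -9.3333/5 = -1.8667
  S[Y,Y] = ((-4.6667)·(-4.6667) + (2.3333)·(2.3333) + (0.3333)·(0.3333) + (-2.6667)·(-2.6667) + (3.3333)·(3.3333) + (1.3333)·(1.3333)) / 5 = 47.3333/5 = 9.4667
  S = [[12.6667, -1.8667],
 [-1.8667, 9.4667]].

Step 3 — invert S. det(S) = 12.6667·9.4667 - (-1.8667)² = 116.4267.
  S^{-1} = (1/det) · [[d, -b], [-b, a]] = [[0.0813, 0.016],
 [0.016, 0.1088]].

Step 4 — quadratic form (x̄ - mu_0)^T · S^{-1} · (x̄ - mu_0):
  S^{-1} · (x̄ - mu_0) = (-0.0596, -0.047),
  (x̄ - mu_0)^T · [...] = (-0.6667)·(-0.0596) + (-0.3333)·(-0.047) = 0.0554.

Step 5 — scale by n: T² = 6 · 0.0554 = 0.3321.

T² ≈ 0.3321


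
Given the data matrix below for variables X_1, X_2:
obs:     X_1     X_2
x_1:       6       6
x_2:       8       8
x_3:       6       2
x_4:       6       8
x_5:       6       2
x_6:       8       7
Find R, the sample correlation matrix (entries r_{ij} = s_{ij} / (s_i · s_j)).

Step 1 — column means:
  mean(X_1) = (6 + 8 + 6 + 6 + 6 + 8) / 6 = 40/6 = 6.6667
  mean(X_2) = (6 + 8 + 2 + 8 + 2 + 7) / 6 = 33/6 = 5.5

Step 2 — sample variances and covariances s[i,j] = (1/(n-1)) · Σ_k (x_{k,i} - mean_i) · (x_{k,j} - mean_j), with n-1 = 5:
  s[X_1,X_1] = ((-0.6667)·(-0.6667) + (1.3333)·(1.3333) + (-0.6667)·(-0.6667) + (-0.6667)·(-0.6667) + (-0.6667)·(-0.6667) + (1.3333)·(1.3333)) / 5 = 5.3333/5 = 1.0667
  s[X_1,X_2] = ((-0.6667)·(0.5) + (1.3333)·(2.5) + (-0.6667)·(-3.5) + (-0.6667)·(2.5) + (-0.6667)·(-3.5) + (1.3333)·(1.5)) / 5 = 8/5 = 1.6
  s[X_2,X_2] = ((0.5)·(0.5) + (2.5)·(2.5) + (-3.5)·(-3.5) + (2.5)·(2.5) + (-3.5)·(-3.5) + (1.5)·(1.5)) / 5 = 39.5/5 = 7.9
  Sample standard deviations s_i = √(s[i,i]):
  s(X_1) = √(1.0667) = 1.0328
  s(X_2) = √(7.9) = 2.8107

Step 3 — r_{ij} = s_{ij} / (s_i · s_j):
  r[X_1,X_1] = 1 (diagonal).
  r[X_1,X_2] = 1.6 / (1.0328 · 2.8107) = 1.6 / 2.9029 = 0.5512
  r[X_2,X_2] = 1 (diagonal).

R is symmetric with unit diagonal. Assembling:

R = [[1, 0.5512],
 [0.5512, 1]]


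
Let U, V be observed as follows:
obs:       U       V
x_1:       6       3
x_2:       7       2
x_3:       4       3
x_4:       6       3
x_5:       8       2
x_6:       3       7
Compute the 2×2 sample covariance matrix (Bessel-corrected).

Step 1 — column means:
  mean(U) = (6 + 7 + 4 + 6 + 8 + 3) / 6 = 34/6 = 5.6667
  mean(V) = (3 + 2 + 3 + 3 + 2 + 7) / 6 = 20/6 = 3.3333

Step 2 — sample covariance S[i,j] = (1/(n-1)) · Σ_k (x_{k,i} - mean_i) · (x_{k,j} - mean_j), with n-1 = 5.
  S[U,U] = ((0.3333)·(0.3333) + (1.3333)·(1.3333) + (-1.6667)·(-1.6667) + (0.3333)·(0.3333) + (2.3333)·(2.3333) + (-2.6667)·(-2.6667)) / 5 = 17.3333/5 = 3.4667
  S[U,V] = ((0.3333)·(-0.3333) + (1.3333)·(-1.3333) + (-1.6667)·(-0.3333) + (0.3333)·(-0.3333) + (2.3333)·(-1.3333) + (-2.6667)·(3.6667)) / 5 = -14.3333/5 = -2.8667
  S[V,V] = ((-0.3333)·(-0.3333) + (-1.3333)·(-1.3333) + (-0.3333)·(-0.3333) + (-0.3333)·(-0.3333) + (-1.3333)·(-1.3333) + (3.6667)·(3.6667)) / 5 = 17.3333/5 = 3.4667

S is symmetric (S[j,i] = S[i,j]). Assembling:

S = [[3.4667, -2.8667],
 [-2.8667, 3.4667]]


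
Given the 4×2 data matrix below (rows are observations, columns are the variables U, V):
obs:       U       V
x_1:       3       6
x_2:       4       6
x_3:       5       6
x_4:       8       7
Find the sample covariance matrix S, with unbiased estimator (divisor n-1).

Step 1 — column means:
  mean(U) = (3 + 4 + 5 + 8) / 4 = 20/4 = 5
  mean(V) = (6 + 6 + 6 + 7) / 4 = 25/4 = 6.25

Step 2 — sample covariance S[i,j] = (1/(n-1)) · Σ_k (x_{k,i} - mean_i) · (x_{k,j} - mean_j), with n-1 = 3.
  S[U,U] = ((-2)·(-2) + (-1)·(-1) + (0)·(0) + (3)·(3)) / 3 = 14/3 = 4.6667
  S[U,V] = ((-2)·(-0.25) + (-1)·(-0.25) + (0)·(-0.25) + (3)·(0.75)) / 3 = 3/3 = 1
  S[V,V] = ((-0.25)·(-0.25) + (-0.25)·(-0.25) + (-0.25)·(-0.25) + (0.75)·(0.75)) / 3 = 0.75/3 = 0.25

S is symmetric (S[j,i] = S[i,j]). Assembling:

S = [[4.6667, 1],
 [1, 0.25]]


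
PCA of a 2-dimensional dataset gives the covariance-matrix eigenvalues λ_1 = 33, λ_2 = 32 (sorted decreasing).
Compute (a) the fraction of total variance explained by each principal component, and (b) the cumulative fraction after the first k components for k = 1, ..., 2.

Step 1 — total variance = trace(Sigma) = Σ λ_i = 33 + 32 = 65.

Step 2 — fraction explained by component i = λ_i / Σ λ:
  PC1: 33/65 = 0.5077
  PC2: 32/65 = 0.4923

Step 3 — cumulative fraction after k components = (λ_1 + ... + λ_k) / Σ λ:
  k = 1: 33/65 = 0.5077
  k = 2: (33 + 32)/65 = 65/65 = 1

Summary (fraction, with percent):

explained: PC1 0.5077 (50.77%), PC2 0.4923 (49.23%);  cumulative: 0.5077, 1


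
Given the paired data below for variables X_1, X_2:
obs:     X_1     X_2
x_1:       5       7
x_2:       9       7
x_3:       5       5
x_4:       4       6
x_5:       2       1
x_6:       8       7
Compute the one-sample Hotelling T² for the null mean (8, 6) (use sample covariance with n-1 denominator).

Step 1 — sample mean vector:
  mean(X_1) = (5 + 9 + 5 + 4 + 2 + 8) / 6 = 33/6 = 5.5
  mean(X_2) = (7 + 7 + 5 + 6 + 1 + 7) / 6 = 33/6 = 5.5
  x̄ = (5.5, 5.5),  deviation x̄ - mu_0 = (5.5, 5.5) - (8, 6) = (-2.5, -0.5).

Step 2 — sample covariance matrix, S[i,j] = (1/(n-1)) · Σ_k (x_{k,i} - mean_i) · (x_{k,j} - mean_j), divisor n-1 = 5:
  S[X_1,X_1] = ((-0.5)·(-0.5) + (3.5)·(3.5) + (-0.5)·(-0.5) + (-1.5)·(-1.5) + (-3.5)·(-3.5) + (2.5)·(2.5)) / 5 = 33.5/5 = 6.7
  S[X_1,X_2] = ((-0.5)·(1.5) + (3.5)·(1.5) + (-0.5)·(-0.5) + (-1.5)·(0.5) + (-3.5)·(-4.5) + (2.5)·(1.5)) / 5 = 23.5/5 = 4.7
  S[X_2,X_2] = ((1.5)·(1.5) + (1.5)·(1.5) + (-0.5)·(-0.5) + (0.5)·(0.5) + (-4.5)·(-4.5) + (1.5)·(1.5)) / 5 = 27.5/5 = 5.5
  S = [[6.7, 4.7],
 [4.7, 5.5]].

Step 3 — invert S. det(S) = 6.7·5.5 - (4.7)² = 14.76.
  S^{-1} = (1/det) · [[d, -b], [-b, a]] = [[0.3726, -0.3184],
 [-0.3184, 0.4539]].

Step 4 — quadratic form (x̄ - mu_0)^T · S^{-1} · (x̄ - mu_0):
  S^{-1} · (x̄ - mu_0) = (-0.7724, 0.5691),
  (x̄ - mu_0)^T · [...] = (-2.5)·(-0.7724) + (-0.5)·(0.5691) = 1.6463.

Step 5 — scale by n: T² = 6 · 1.6463 = 9.878.

T² ≈ 9.878


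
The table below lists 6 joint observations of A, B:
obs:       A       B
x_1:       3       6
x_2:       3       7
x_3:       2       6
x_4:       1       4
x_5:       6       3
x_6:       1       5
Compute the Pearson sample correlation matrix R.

Step 1 — column means:
  mean(A) = (3 + 3 + 2 + 1 + 6 + 1) / 6 = 16/6 = 2.6667
  mean(B) = (6 + 7 + 6 + 4 + 3 + 5) / 6 = 31/6 = 5.1667

Step 2 — sample variances and covariances s[i,j] = (1/(n-1)) · Σ_k (x_{k,i} - mean_i) · (x_{k,j} - mean_j), with n-1 = 5:
  s[A,A] = ((0.3333)·(0.3333) + (0.3333)·(0.3333) + (-0.6667)·(-0.6667) + (-1.6667)·(-1.6667) + (3.3333)·(3.3333) + (-1.6667)·(-1.6667)) / 5 = 17.3333/5 = 3.4667
  s[A,B] = ((0.3333)·(0.8333) + (0.3333)·(1.8333) + (-0.6667)·(0.8333) + (-1.6667)·(-1.1667) + (3.3333)·(-2.1667) + (-1.6667)·(-0.1667)) / 5 = -4.6667/5 = -0.9333
  s[B,B] = ((0.8333)·(0.8333) + (1.8333)·(1.8333) + (0.8333)·(0.8333) + (-1.1667)·(-1.1667) + (-2.1667)·(-2.1667) + (-0.1667)·(-0.1667)) / 5 = 10.8333/5 = 2.1667
  Sample standard deviations s_i = √(s[i,i]):
  s(A) = √(3.4667) = 1.8619
  s(B) = √(2.1667) = 1.472

Step 3 — r_{ij} = s_{ij} / (s_i · s_j):
  r[A,A] = 1 (diagonal).
  r[A,B] = -0.9333 / (1.8619 · 1.472) = -0.9333 / 2.7406 = -0.3406
  r[B,B] = 1 (diagonal).

R is symmetric with unit diagonal. Assembling:

R = [[1, -0.3406],
 [-0.3406, 1]]


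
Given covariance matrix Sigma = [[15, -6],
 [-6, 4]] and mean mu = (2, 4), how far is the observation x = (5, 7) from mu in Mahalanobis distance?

Step 1 — centre the observation: (x - mu) = (3, 3).

Step 2 — invert Sigma. det(Sigma) = 15·4 - (-6)² = 24.
  Sigma^{-1} = (1/det) · [[d, -b], [-b, a]] = [[0.1667, 0.25],
 [0.25, 0.625]].

Step 3 — form the quadratic (x - mu)^T · Sigma^{-1} · (x - mu):
  Sigma^{-1} · (x - mu) = (1.25, 2.625).
  (x - mu)^T · [Sigma^{-1} · (x - mu)] = (3)·(1.25) + (3)·(2.625) = 11.625.

Step 4 — take square root: d = √(11.625) ≈ 3.4095.

d(x, mu) = √(11.625) ≈ 3.4095


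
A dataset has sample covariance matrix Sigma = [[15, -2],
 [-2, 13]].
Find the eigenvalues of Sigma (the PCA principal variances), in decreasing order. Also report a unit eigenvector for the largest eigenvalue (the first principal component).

Step 1 — characteristic polynomial of 2×2 Sigma:
  det(Sigma - λI) = λ² - trace · λ + det = 0.
  trace = 15 + 13 = 28, det = 15·13 - (-2)² = 191.
Step 2 — discriminant:
  Δ = trace² - 4·det = 784 - 764 = 20.
Step 3 — eigenvalues:
  λ = (trace ± √Δ)/2 = (28 ± 4.4721)/2,
  λ_1 = 16.2361,  λ_2 = 11.7639.

Step 4 — unit eigenvector for λ_1: solve (Sigma - λ_1 I)v = 0. First row:
  (15 - 16.2361)·v_x + (-2)·v_y = 0, i.e. (-1.2361)·v_x + (-2)·v_y = 0,
  so v ∝ (b, λ_1 - a) = (-2, 1.2361); multiply by -1 so the first entry is positive: u = (2, -1.2361).
  ||u|| = √((2)² + (-1.2361)²) = √(5.5279) ≈ 2.3511,
  v_1 = u/||u|| ≈ (0.8507, -0.5257) (||v_1|| = 1).

λ_1 = 16.2361,  λ_2 = 11.7639;  v_1 ≈ (0.8507, -0.5257)


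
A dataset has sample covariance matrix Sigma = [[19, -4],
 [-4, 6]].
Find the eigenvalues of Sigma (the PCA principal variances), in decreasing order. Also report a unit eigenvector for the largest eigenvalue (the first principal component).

Step 1 — characteristic polynomial of 2×2 Sigma:
  det(Sigma - λI) = λ² - trace · λ + det = 0.
  trace = 19 + 6 = 25, det = 19·6 - (-4)² = 98.
Step 2 — discriminant:
  Δ = trace² - 4·det = 625 - 392 = 233.
Step 3 — eigenvalues:
  λ = (trace ± √Δ)/2 = (25 ± 15.2643)/2,
  λ_1 = 20.1322,  λ_2 = 4.8678.

Step 4 — unit eigenvector for λ_1: solve (Sigma - λ_1 I)v = 0. First row:
  (19 - 20.1322)·v_x + (-4)·v_y = 0, i.e. (-1.1322)·v_x + (-4)·v_y = 0,
  so v ∝ (b, λ_1 - a) = (-4, 1.1322); multiply by -1 so the first entry is positive: u = (4, -1.1322).
  ||u|| = √((4)² + (-1.1322)²) = √(17.2818) ≈ 4.1571,
  v_1 = u/||u|| ≈ (0.9622, -0.2723) (||v_1|| = 1).

λ_1 = 20.1322,  λ_2 = 4.8678;  v_1 ≈ (0.9622, -0.2723)


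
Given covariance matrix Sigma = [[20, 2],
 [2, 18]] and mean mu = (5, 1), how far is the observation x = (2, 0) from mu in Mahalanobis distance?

Step 1 — centre the observation: (x - mu) = (-3, -1).

Step 2 — invert Sigma. det(Sigma) = 20·18 - (2)² = 356.
  Sigma^{-1} = (1/det) · [[d, -b], [-b, a]] = [[0.0506, -0.0056],
 [-0.0056, 0.0562]].

Step 3 — form the quadratic (x - mu)^T · Sigma^{-1} · (x - mu):
  Sigma^{-1} · (x - mu) = (-0.1461, -0.0393).
  (x - mu)^T · [Sigma^{-1} · (x - mu)] = (-3)·(-0.1461) + (-1)·(-0.0393) = 0.4775.

Step 4 — take square root: d = √(0.4775) ≈ 0.691.

d(x, mu) = √(0.4775) ≈ 0.691


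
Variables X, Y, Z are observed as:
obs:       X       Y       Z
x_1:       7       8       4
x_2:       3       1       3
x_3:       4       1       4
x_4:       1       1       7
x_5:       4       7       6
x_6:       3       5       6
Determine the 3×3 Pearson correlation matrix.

Step 1 — column means:
  mean(X) = (7 + 3 + 4 + 1 + 4 + 3) / 6 = 22/6 = 3.6667
  mean(Y) = (8 + 1 + 1 + 1 + 7 + 5) / 6 = 23/6 = 3.8333
  mean(Z) = (4 + 3 + 4 + 7 + 6 + 6) / 6 = 30/6 = 5

Step 2 — sample variances and covariances s[i,j] = (1/(n-1)) · Σ_k (x_{k,i} - mean_i) · (x_{k,j} - mean_j), with n-1 = 5:
  s[X,X] = ((3.3333)·(3.3333) + (-0.6667)·(-0.6667) + (0.3333)·(0.3333) + (-2.6667)·(-2.6667) + (0.3333)·(0.3333) + (-0.6667)·(-0.6667)) / 5 = 19.3333/5 = 3.8667
  s[X,Y] = ((3.3333)·(4.1667) + (-0.6667)·(-2.8333) + (0.3333)·(-2.8333) + (-2.6667)·(-2.8333) + (0.3333)·(3.1667) + (-0.6667)·(1.1667)) / 5 = 22.6667/5 = 4.5333
  s[X,Z] = ((3.3333)·(-1) + (-0.6667)·(-2) + (0.3333)·(-1) + (-2.6667)·(2) + (0.3333)·(1) + (-0.6667)·(1)) / 5 = -8/5 = -1.6
  s[Y,Y] = ((4.1667)·(4.1667) + (-2.8333)·(-2.8333) + (-2.8333)·(-2.8333) + (-2.8333)·(-2.8333) + (3.1667)·(3.1667) + (1.1667)·(1.1667)) / 5 = 52.8333/5 = 10.5667
  s[Y,Z] = ((4.1667)·(-1) + (-2.8333)·(-2) + (-2.8333)·(-1) + (-2.8333)·(2) + (3.1667)·(1) + (1.1667)·(1)) / 5 = 3/5 = 0.6
  s[Z,Z] = ((-1)·(-1) + (-2)·(-2) + (-1)·(-1) + (2)·(2) + (1)·(1) + (1)·(1)) / 5 = 12/5 = 2.4
  Sample standard deviations s_i = √(s[i,i]):
  s(X) = √(3.8667) = 1.9664
  s(Y) = √(10.5667) = 3.2506
  s(Z) = √(2.4) = 1.5492

Step 3 — r_{ij} = s_{ij} / (s_i · s_j):
  r[X,X] = 1 (diagonal).
  r[X,Y] = 4.5333 / (1.9664 · 3.2506) = 4.5333 / 6.392 = 0.7092
  r[X,Z] = -1.6 / (1.9664 · 1.5492) = -1.6 / 3.0463 = -0.5252
  r[Y,Y] = 1 (diagonal).
  r[Y,Z] = 0.6 / (3.2506 · 1.5492) = 0.6 / 5.0359 = 0.1191
  r[Z,Z] = 1 (diagonal).

R is symmetric with unit diagonal. Assembling:

R = [[1, 0.7092, -0.5252],
 [0.7092, 1, 0.1191],
 [-0.5252, 0.1191, 1]]


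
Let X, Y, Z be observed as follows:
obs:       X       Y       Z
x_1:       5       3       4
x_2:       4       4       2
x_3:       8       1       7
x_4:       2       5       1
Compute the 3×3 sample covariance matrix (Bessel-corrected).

Step 1 — column means:
  mean(X) = (5 + 4 + 8 + 2) / 4 = 19/4 = 4.75
  mean(Y) = (3 + 4 + 1 + 5) / 4 = 13/4 = 3.25
  mean(Z) = (4 + 2 + 7 + 1) / 4 = 14/4 = 3.5

Step 2 — sample covariance S[i,j] = (1/(n-1)) · Σ_k (x_{k,i} - mean_i) · (x_{k,j} - mean_j), with n-1 = 3.
  S[X,X] = ((0.25)·(0.25) + (-0.75)·(-0.75) + (3.25)·(3.25) + (-2.75)·(-2.75)) / 3 = 18.75/3 = 6.25
  S[X,Y] = ((0.25)·(-0.25) + (-0.75)·(0.75) + (3.25)·(-2.25) + (-2.75)·(1.75)) / 3 = -12.75/3 = -4.25
  S[X,Z] = ((0.25)·(0.5) + (-0.75)·(-1.5) + (3.25)·(3.5) + (-2.75)·(-2.5)) / 3 = 19.5/3 = 6.5
  S[Y,Y] = ((-0.25)·(-0.25) + (0.75)·(0.75) + (-2.25)·(-2.25) + (1.75)·(1.75)) / 3 = 8.75/3 = 2.9167
  S[Y,Z] = ((-0.25)·(0.5) + (0.75)·(-1.5) + (-2.25)·(3.5) + (1.75)·(-2.5)) / 3 = -13.5/3 = -4.5
  S[Z,Z] = ((0.5)·(0.5) + (-1.5)·(-1.5) + (3.5)·(3.5) + (-2.5)·(-2.5)) / 3 = 21/3 = 7

S is symmetric (S[j,i] = S[i,j]). Assembling:

S = [[6.25, -4.25, 6.5],
 [-4.25, 2.9167, -4.5],
 [6.5, -4.5, 7]]
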